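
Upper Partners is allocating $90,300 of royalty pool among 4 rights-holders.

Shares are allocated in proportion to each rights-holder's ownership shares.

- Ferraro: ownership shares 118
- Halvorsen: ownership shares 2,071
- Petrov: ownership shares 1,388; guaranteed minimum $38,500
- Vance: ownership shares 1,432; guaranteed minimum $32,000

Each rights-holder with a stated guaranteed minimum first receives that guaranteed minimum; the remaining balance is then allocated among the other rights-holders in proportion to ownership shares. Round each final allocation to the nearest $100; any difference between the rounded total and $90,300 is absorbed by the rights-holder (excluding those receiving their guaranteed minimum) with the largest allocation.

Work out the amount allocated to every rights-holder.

Minimums first: Petrov $38,500; Vance $32,000. Remaining pool $19,800.
Remaining pool split over remaining ownership shares 2,189: Ferraro 1,067.34 → $1,100; Halvorsen 18,732.66 → $18,700.

Ferraro: $1,100 · Halvorsen: $18,700 · Petrov: $38,500 · Vance: $32,000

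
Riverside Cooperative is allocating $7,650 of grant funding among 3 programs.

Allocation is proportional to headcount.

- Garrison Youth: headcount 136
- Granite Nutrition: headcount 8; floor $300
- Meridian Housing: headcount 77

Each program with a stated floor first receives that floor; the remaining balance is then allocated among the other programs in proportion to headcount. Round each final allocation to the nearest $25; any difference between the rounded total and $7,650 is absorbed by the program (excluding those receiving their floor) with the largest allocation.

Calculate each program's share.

Garrison Youth: $4,700 · Granite Nutrition: $300 · Meridian Housing: $2,650

Minimums first: Granite Nutrition $300. Remaining pool $7,350.
Remaining pool split over remaining headcount 213: Garrison Youth 4,692.96 → $4,700; Meridian Housing 2,657.04 → $2,650.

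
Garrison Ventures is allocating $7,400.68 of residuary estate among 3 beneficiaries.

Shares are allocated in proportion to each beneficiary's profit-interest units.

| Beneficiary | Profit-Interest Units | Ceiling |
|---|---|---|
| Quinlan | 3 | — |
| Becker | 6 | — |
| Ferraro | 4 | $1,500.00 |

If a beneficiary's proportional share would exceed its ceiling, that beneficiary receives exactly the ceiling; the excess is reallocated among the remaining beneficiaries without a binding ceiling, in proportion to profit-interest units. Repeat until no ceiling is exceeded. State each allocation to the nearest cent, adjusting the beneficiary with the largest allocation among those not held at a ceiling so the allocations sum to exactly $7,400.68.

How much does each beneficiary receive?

Quinlan: $1,966.89 · Becker: $3,933.79 · Ferraro: $1,500.00

Total profit-interest units = 13.
Unconstrained shares: Quinlan 1,707.8492; Becker 3,415.6985; Ferraro 2,277.1323.
Held at cap: Ferraro ($1,500.00); remaining pool $5,900.68 reallocated over remaining profit-interest units 9.
Redistributed shares: Quinlan 1,966.8933 → $1,966.89; Becker 3,933.7867 → $3,933.79.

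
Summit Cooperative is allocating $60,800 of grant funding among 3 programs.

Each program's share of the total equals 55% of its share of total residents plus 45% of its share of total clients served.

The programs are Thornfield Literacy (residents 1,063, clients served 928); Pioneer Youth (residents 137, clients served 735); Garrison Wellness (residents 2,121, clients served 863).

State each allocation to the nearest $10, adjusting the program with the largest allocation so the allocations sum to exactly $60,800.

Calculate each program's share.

Totals — residents 3,321, clients served 2,526.
Blended shares (55% residents + 45% clients served): Thornfield Literacy 0.3414; Pioneer Youth 0.1536; Garrison Wellness 0.5050.
Pro-rata amounts: Thornfield Literacy 20,755.12; Pioneer Youth 9,340.53; Garrison Wellness 30,704.35.
At nearest $10: Thornfield Literacy $20,760; Pioneer Youth $9,340; Garrison Wellness $30,700. Sum = $60,800.
Sum already equals the total — no adjustment.

Thornfield Literacy: $20,760 | Pioneer Youth: $9,340 | Garrison Wellness: $30,700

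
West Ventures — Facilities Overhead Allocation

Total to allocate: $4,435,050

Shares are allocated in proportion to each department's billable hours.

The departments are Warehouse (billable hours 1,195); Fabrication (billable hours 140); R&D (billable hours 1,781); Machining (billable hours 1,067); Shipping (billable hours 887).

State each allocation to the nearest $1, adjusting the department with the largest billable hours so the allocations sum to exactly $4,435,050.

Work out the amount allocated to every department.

Billable hours total: 1,195 + 140 + 1,781 + 1,067 + 887 = 5,070.
Raw shares: Warehouse 1,045,342.16; Fabrication 122,466.86; R&D 1,557,953.46; Machining 933,372.46; Shipping 775,915.06.
Rounded to nearest $1: Warehouse $1,045,342; Fabrication $122,467; R&D $1,557,953; Machining $933,372; Shipping $775,915. Sum = $4,435,049.
Difference $4,435,050 − $4,435,049 = +$1 applied to largest billable hours (R&D): R&D becomes $1,557,954.

Warehouse: $1,045,342; Fabrication: $122,467; R&D: $1,557,954; Machining: $933,372; Shipping: $775,915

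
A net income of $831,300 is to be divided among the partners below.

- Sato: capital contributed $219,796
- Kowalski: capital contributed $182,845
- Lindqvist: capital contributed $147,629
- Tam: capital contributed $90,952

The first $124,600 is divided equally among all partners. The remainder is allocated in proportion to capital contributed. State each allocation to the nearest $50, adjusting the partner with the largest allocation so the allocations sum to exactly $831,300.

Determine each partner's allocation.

$124,600 shared equally gives $31,150 per partner.
Remainder $706,700 by capital contributed (total 641,222): Sato 242,240.34 → $242,250; Kowalski 201,516.11 → $201,500; Lindqvist 162,704.05 → $162,700; Tam 100,239.51 → $100,250.
Totals: Sato $31,150 + $242,250 = $273,400; Kowalski $31,150 + $201,500 = $232,650; Lindqvist $31,150 + $162,700 = $193,850; Tam $31,150 + $100,250 = $131,400.

Sato: $273,400; Kowalski: $232,650; Lindqvist: $193,850; Tam: $131,400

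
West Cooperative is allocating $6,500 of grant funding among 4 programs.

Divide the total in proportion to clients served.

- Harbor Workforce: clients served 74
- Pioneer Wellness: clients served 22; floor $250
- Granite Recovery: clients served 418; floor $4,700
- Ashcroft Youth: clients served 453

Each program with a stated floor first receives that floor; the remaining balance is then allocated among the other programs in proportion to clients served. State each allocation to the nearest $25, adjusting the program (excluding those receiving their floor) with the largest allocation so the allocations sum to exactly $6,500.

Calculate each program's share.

Harbor Workforce: $225; Pioneer Wellness: $250; Granite Recovery: $4,700; Ashcroft Youth: $1,325

Guaranteed amounts: Pioneer Wellness $250; Granite Recovery $4,700. Balance $1,550.
Balance split over remaining clients served 527: Harbor Workforce 217.65 → $225; Ashcroft Youth 1,332.35 → $1,325.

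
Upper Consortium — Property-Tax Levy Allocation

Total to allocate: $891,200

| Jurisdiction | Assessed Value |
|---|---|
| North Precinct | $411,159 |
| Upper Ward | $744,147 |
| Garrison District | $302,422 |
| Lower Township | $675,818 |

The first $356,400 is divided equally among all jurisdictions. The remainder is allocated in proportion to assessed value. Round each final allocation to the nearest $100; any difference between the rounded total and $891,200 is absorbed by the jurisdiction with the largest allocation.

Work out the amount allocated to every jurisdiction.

$356,400 shared equally gives $89,100 per jurisdiction.
Remainder $534,800 by assessed value (total 2,133,546): North Precinct 103,062.15 → $103,100; Upper Ward 186,529.76 → $186,500; Garrison District 75,805.86 → $75,800; Lower Township 169,402.24 → $169,400.
Totals: North Precinct $89,100 + $103,100 = $192,200; Upper Ward $89,100 + $186,500 = $275,600; Garrison District $89,100 + $75,800 = $164,900; Lower Township $89,100 + $169,400 = $258,500.

North Precinct: $192,200 | Upper Ward: $275,600 | Garrison District: $164,900 | Lower Township: $258,500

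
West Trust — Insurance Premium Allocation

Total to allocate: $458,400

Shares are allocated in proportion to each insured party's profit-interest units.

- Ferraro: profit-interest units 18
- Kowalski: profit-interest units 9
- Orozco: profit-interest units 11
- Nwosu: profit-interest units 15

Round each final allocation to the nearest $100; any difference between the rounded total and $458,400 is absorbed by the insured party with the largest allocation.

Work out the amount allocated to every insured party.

Sum of profit-interest units: 53.
Raw shares: Ferraro 18/53 × $458,400 = 155,683.02; Kowalski 9/53 × $458,400 = 77,841.51; Orozco 11/53 × $458,400 = 95,139.62; Nwosu 15/53 × $458,400 = 129,735.85.
At nearest $100: Ferraro $155,700; Kowalski $77,800; Orozco $95,100; Nwosu $129,700. Sum = $458,300.
Difference $458,400 − $458,300 = +$100 applied to largest allocation (Ferraro): Ferraro becomes $155,800.

Ferraro: $155,800; Kowalski: $77,800; Orozco: $95,100; Nwosu: $129,700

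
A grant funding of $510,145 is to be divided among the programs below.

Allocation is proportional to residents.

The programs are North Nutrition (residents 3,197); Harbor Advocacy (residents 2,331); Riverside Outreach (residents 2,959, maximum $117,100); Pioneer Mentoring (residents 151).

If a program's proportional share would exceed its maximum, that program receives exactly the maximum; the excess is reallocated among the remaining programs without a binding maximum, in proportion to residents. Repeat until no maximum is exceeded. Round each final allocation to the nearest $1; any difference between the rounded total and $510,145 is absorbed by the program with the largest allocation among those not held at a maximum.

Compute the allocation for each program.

Residents total: 8,638.
Proportional shares (ignoring caps): North Nutrition 188,809.16; Harbor Advocacy 137,664.74; Riverside Outreach 174,753.31; Pioneer Mentoring 8,917.79.
Cap binds for Riverside Outreach ($117,100); balance $393,045 reallocated over remaining residents 5,679.
Redistributed shares: North Nutrition 221,265.16 → $221,265; Harbor Advocacy 161,329.09 → $161,329; Pioneer Mentoring 10,450.75 → $10,451.

North Nutrition: $221,265 | Harbor Advocacy: $161,329 | Riverside Outreach: $117,100 | Pioneer Mentoring: $10,451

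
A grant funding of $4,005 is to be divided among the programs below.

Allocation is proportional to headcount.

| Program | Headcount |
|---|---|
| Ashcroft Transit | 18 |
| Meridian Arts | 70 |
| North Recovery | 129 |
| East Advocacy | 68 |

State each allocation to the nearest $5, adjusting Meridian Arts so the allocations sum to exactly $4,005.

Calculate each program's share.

Sum of headcount: 285.
Raw shares: Ashcroft Transit 18/285 × $4,005 = 252.95; Meridian Arts 70/285 × $4,005 = 983.68; North Recovery 129/285 × $4,005 = 1,812.79; East Advocacy 68/285 × $4,005 = 955.58.
At nearest $5: Ashcroft Transit $255; Meridian Arts $985; North Recovery $1,815; East Advocacy $955. Sum = $4,010.
Difference $4,005 − $4,010 = −$5 applied to Meridian Arts: Meridian Arts becomes $980.

Ashcroft Transit: $255; Meridian Arts: $980; North Recovery: $1,815; East Advocacy: $955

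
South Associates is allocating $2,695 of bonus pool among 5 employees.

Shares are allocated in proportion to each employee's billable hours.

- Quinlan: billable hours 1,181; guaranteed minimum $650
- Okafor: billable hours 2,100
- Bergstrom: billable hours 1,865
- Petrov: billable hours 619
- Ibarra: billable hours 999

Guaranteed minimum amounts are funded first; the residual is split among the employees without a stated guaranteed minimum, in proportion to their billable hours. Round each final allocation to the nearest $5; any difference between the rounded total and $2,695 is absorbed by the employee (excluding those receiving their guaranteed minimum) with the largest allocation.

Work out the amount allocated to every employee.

Guaranteed amounts: Quinlan $650. Residual $2,045.
Residual split over remaining billable hours 5,583: Okafor 769.21 → $770; Bergstrom 683.13 → $685; Petrov 226.73 → $225; Ibarra 365.92 → $365.

Quinlan: $650 | Okafor: $770 | Bergstrom: $685 | Petrov: $225 | Ibarra: $365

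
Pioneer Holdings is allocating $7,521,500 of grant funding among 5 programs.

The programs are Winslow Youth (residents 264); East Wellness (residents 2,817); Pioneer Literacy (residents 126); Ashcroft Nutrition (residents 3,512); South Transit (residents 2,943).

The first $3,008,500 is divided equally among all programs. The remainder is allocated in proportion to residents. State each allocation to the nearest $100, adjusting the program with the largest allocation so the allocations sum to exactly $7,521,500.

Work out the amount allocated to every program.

$3,008,500 shared equally gives $601,700 per program.
Remainder $4,513,000 by residents (total 9,662): Winslow Youth 123,311.12 → $123,300; East Wellness 1,315,785.66 → $1,315,800; Pioneer Literacy 58,853.03 → $58,900; Ashcroft Nutrition 1,640,411.51 → $1,640,400; South Transit 1,374,638.69 → $1,374,600.
Totals: Winslow Youth $601,700 + $123,300 = $725,000; East Wellness $601,700 + $1,315,800 = $1,917,500; Pioneer Literacy $601,700 + $58,900 = $660,600; Ashcroft Nutrition $601,700 + $1,640,400 = $2,242,100; South Transit $601,700 + $1,374,600 = $1,976,300.

Winslow Youth: $725,000 · East Wellness: $1,917,500 · Pioneer Literacy: $660,600 · Ashcroft Nutrition: $2,242,100 · South Transit: $1,976,300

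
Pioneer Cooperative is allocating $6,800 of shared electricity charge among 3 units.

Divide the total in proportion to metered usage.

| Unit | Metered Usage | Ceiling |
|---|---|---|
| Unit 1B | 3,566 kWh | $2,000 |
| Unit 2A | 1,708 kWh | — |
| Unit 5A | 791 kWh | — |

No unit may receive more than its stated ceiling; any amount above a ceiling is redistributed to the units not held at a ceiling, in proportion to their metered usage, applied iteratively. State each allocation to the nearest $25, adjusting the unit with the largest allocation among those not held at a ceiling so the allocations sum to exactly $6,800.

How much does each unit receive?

Combined metered usage = 6,065.
Unconstrained shares: Unit 1B 3,998.15; Unit 2A 1,914.99; Unit 5A 886.86.
Cap binds for Unit 1B ($2,000); balance $4,800 reallocated over remaining metered usage 2,499.
Shares after redistribution: Unit 2A 3,280.67 → $3,275; Unit 5A 1,519.33 → $1,525.

Unit 1B: $2,000 | Unit 2A: $3,275 | Unit 5A: $1,525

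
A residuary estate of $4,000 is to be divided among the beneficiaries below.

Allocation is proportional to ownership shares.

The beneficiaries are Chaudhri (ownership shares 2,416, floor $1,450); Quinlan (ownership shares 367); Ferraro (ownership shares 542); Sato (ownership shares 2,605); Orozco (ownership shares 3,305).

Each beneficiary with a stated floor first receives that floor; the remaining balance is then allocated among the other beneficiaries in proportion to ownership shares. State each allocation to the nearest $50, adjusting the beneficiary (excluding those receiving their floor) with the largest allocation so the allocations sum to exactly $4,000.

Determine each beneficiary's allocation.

Chaudhri: $1,450 · Quinlan: $150 · Ferraro: $200 · Sato: $950 · Orozco: $1,250

Fund the minimums — Chaudhri $1,450. Remaining pool $2,550.
Remaining pool split over remaining ownership shares 6,819: Quinlan 137.24 → $150; Ferraro 202.68 → $200; Sato 974.15 → $950; Orozco 1,235.92 → $1,250.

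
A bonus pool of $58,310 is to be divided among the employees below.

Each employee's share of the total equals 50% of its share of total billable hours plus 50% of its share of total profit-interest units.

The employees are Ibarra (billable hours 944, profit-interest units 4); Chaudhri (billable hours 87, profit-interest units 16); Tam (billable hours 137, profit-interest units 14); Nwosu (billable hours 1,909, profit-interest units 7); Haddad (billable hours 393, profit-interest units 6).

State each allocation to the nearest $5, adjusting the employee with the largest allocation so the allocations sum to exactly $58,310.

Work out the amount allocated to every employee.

Ibarra: $10,415; Chaudhri: $10,655; Tam: $9,835; Nwosu: $20,380; Haddad: $7,025

Billable hours total 3,470; profit-interest units total 47.
Combined weights (50% billable hours + 50% profit-interest units): Ibarra 0.1786; Chaudhri 0.1827; Tam 0.1687; Nwosu 0.3495; Haddad 0.1205.
Unrounded shares: Ibarra 10,412.78; Chaudhri 10,656.08; Tam 9,835.54; Nwosu 20,381.69; Haddad 7,023.91.
After rounding ($5): Ibarra $10,415; Chaudhri $10,655; Tam $9,835; Nwosu $20,380; Haddad $7,025. Sum = $58,310.
Rounded total matches; no reconciliation needed.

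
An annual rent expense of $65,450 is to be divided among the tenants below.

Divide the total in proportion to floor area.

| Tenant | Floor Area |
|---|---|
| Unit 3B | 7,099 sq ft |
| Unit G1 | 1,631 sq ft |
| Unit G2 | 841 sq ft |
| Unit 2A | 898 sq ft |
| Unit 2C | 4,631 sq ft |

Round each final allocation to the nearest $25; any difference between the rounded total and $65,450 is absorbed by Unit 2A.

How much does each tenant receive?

Floor area total: 15,100.
Raw shares: Unit 3B 7,099/15,100 × $65,450 = 30,770.17; Unit G1 1,631/15,100 × $65,450 = 7,069.47; Unit G2 841/15,100 × $65,450 = 3,645.26; Unit 2A 898/15,100 × $65,450 = 3,892.32; Unit 2C 4,631/15,100 × $65,450 = 20,072.78.
Rounded to nearest $25: Unit 3B $30,775; Unit G1 $7,075; Unit G2 $3,650; Unit 2A $3,900; Unit 2C $20,075. Sum = $65,475.
Difference $65,450 − $65,475 = −$25 applied to Unit 2A: Unit 2A becomes $3,875.

Unit 3B: $30,775 | Unit G1: $7,075 | Unit G2: $3,650 | Unit 2A: $3,875 | Unit 2C: $20,075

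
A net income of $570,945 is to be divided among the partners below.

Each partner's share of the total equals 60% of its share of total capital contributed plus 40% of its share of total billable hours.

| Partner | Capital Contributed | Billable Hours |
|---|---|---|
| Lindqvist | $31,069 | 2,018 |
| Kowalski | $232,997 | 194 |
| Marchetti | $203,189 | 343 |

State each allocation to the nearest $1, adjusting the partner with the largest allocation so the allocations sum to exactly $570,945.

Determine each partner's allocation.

Capital contributed total 467,255; billable hours total 2,555.
Composite weights (60% capital contributed + 40% billable hours): Lindqvist 0.3558; Kowalski 0.3296; Marchetti 0.3146.
Raw shares: Lindqvist 203,156.57; Kowalski 188,161.89; Marchetti 179,626.54.
After rounding ($1): Lindqvist $203,157; Kowalski $188,162; Marchetti $179,627. Sum = $570,946.
Difference $570,945 − $570,946 = −$1 applied to largest allocation (Lindqvist): Lindqvist becomes $203,156.

Lindqvist: $203,156 · Kowalski: $188,162 · Marchetti: $179,627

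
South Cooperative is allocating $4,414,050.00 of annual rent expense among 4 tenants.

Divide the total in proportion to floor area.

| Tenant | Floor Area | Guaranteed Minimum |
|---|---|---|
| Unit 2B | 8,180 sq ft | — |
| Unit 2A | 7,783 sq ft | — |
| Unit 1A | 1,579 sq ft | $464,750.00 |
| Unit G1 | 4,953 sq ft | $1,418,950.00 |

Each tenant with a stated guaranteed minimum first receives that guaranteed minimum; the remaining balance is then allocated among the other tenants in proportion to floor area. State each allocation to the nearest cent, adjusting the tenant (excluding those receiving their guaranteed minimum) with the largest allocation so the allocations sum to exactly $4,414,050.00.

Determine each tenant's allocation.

Minimums first: Unit 1A $464,750.00; Unit G1 $1,418,950.00. Residual $2,530,350.00.
Residual split over remaining floor area 15,963: Unit 2B 1,296,639.9173 → $1,296,639.92; Unit 2A 1,233,710.0827 → $1,233,710.08.

Unit 2B: $1,296,639.92; Unit 2A: $1,233,710.08; Unit 1A: $464,750.00; Unit G1: $1,418,950.00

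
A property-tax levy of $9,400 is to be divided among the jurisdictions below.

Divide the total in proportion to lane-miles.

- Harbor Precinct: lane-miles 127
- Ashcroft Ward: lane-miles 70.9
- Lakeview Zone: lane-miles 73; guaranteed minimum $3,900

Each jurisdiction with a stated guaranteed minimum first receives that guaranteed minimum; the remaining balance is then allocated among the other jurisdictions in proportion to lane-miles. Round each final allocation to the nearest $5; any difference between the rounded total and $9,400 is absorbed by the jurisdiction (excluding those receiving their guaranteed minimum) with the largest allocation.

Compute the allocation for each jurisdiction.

Harbor Precinct: $3,530; Ashcroft Ward: $1,970; Lakeview Zone: $3,900

Fund the minimums — Lakeview Zone $3,900. Residual $5,500.
Residual split over remaining lane-miles 197.9: Harbor Precinct 3,529.56 → $3,530; Ashcroft Ward 1,970.44 → $1,970.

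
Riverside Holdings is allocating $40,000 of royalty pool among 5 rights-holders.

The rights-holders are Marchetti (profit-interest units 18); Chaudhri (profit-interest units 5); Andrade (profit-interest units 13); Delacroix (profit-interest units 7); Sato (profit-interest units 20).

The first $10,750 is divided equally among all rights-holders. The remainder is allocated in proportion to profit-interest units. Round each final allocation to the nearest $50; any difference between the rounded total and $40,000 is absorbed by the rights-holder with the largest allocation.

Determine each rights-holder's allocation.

Marchetti: $10,500 · Chaudhri: $4,450 · Andrade: $8,200 · Delacroix: $5,400 · Sato: $11,450

Equal tier: $10,750 ÷ 5 = $2,150 apiece.
Remainder $29,250 by profit-interest units (total 63): Marchetti 8,357.14 → $8,350; Chaudhri 2,321.43 → $2,300; Andrade 6,035.71 → $6,050; Delacroix 3,250.00 → $3,250; Sato 9,285.71 → $9,300.
Totals: Marchetti $2,150 + $8,350 = $10,500; Chaudhri $2,150 + $2,300 = $4,450; Andrade $2,150 + $6,050 = $8,200; Delacroix $2,150 + $3,250 = $5,400; Sato $2,150 + $9,300 = $11,450.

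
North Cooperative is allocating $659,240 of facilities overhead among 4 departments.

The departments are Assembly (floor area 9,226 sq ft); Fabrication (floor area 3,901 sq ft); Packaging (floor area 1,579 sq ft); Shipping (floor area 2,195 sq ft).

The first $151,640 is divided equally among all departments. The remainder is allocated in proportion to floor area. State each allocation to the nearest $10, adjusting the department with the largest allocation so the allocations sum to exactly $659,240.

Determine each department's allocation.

First tranche $151,640 split equally: $37,910 each.
Remainder $507,600 by floor area (total 16,901): Assembly 277,091.15 → $277,090; Fabrication 117,161.56 → $117,160; Packaging 47,423.25 → $47,420; Shipping 65,924.03 → $65,920.
Rounding difference +$10 on remainder applied to Assembly.
Totals: Assembly $37,910 + $277,100 = $315,010; Fabrication $37,910 + $117,160 = $155,070; Packaging $37,910 + $47,420 = $85,330; Shipping $37,910 + $65,920 = $103,830.

Assembly: $315,010 | Fabrication: $155,070 | Packaging: $85,330 | Shipping: $103,830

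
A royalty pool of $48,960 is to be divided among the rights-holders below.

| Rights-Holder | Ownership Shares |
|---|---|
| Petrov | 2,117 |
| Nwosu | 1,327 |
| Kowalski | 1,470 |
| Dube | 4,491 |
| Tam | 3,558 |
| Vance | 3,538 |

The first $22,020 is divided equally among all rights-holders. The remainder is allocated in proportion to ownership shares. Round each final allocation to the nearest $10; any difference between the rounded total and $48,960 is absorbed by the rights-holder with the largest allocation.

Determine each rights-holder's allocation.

Petrov: $7,130 | Nwosu: $5,840 | Kowalski: $6,070 | Dube: $10,990 | Tam: $9,480 | Vance: $9,450

$22,020 shared equally gives $3,670 per rights-holder.
Remainder $26,940 by ownership shares (total 16,501): Petrov 3,456.27 → $3,460; Nwosu 2,166.50 → $2,170; Kowalski 2,399.96 → $2,400; Dube 7,332.13 → $7,330; Tam 5,808.89 → $5,810; Vance 5,776.24 → $5,780.
Rounding difference −$10 on remainder applied to Dube.
Totals: Petrov $3,670 + $3,460 = $7,130; Nwosu $3,670 + $2,170 = $5,840; Kowalski $3,670 + $2,400 = $6,070; Dube $3,670 + $7,320 = $10,990; Tam $3,670 + $5,810 = $9,480; Vance $3,670 + $5,780 = $9,450.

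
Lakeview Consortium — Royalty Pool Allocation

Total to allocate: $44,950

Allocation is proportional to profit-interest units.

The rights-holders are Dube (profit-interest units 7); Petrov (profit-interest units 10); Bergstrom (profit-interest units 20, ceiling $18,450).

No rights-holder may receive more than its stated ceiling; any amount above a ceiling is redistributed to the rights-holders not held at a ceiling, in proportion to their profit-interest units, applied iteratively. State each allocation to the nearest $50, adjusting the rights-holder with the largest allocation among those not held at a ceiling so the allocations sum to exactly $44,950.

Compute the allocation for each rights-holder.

Dube: $10,900; Petrov: $15,600; Bergstrom: $18,450

Sum of profit-interest units: 37.
Proportional shares (ignoring caps): Dube 8,504.05; Petrov 12,148.65; Bergstrom 24,297.30.
Capped: Bergstrom ($18,450); residual $26,500 reallocated over remaining profit-interest units 17.
Redistributed shares: Dube 10,911.76 → $10,900; Petrov 15,588.24 → $15,600.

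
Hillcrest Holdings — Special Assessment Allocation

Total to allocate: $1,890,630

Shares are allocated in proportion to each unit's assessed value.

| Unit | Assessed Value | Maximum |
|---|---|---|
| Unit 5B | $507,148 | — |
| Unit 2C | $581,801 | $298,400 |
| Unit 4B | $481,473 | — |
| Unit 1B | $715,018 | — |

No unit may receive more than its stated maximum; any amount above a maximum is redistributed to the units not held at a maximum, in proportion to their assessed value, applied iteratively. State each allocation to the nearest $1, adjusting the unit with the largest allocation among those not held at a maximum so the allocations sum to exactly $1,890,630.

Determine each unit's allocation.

Unit 5B: $473,983 · Unit 2C: $298,400 · Unit 4B: $449,987 · Unit 1B: $668,260

Total assessed value = 2,285,440.
Unconstrained shares: Unit 5B 419,538.13; Unit 2C 481,294.82; Unit 4B 398,298.49; Unit 1B 591,498.57.
Capped: Unit 2C ($298,400); remaining pool $1,592,230 reallocated over remaining assessed value 1,703,639.
Remaining shares: Unit 5B 473,983.20 → $473,983; Unit 4B 449,987.21 → $449,987; Unit 1B 668,259.60 → $668,260.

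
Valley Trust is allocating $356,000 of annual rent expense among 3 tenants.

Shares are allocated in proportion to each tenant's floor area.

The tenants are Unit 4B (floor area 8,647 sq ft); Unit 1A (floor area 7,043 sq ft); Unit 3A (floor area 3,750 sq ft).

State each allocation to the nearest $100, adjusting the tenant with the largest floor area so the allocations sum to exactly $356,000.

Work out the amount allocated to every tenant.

Unit 4B: $158,300 | Unit 1A: $129,000 | Unit 3A: $68,700

Combined floor area = 19,440.
Raw shares: Unit 4B 8,647/19,440 × $356,000 = 158,350.41; Unit 1A 7,043/19,440 × $356,000 = 128,976.75; Unit 3A 3,750/19,440 × $356,000 = 68,672.84.
Rounded to nearest $100: Unit 4B $158,400; Unit 1A $129,000; Unit 3A $68,700. Sum = $356,100.
Difference $356,000 − $356,100 = −$100 applied to largest floor area (Unit 4B): Unit 4B becomes $158,300.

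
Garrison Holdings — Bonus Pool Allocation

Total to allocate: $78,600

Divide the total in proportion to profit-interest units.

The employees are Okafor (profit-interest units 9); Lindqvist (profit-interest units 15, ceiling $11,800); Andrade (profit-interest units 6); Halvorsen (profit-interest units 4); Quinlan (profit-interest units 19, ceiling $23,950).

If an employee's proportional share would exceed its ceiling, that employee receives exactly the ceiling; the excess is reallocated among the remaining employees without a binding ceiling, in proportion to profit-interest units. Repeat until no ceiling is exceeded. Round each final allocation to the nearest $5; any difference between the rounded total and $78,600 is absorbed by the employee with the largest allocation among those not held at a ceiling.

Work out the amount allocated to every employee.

Combined profit-interest units = 53.
Proportional shares (ignoring caps): Okafor 13,347.17; Lindqvist 22,245.28; Andrade 8,898.11; Halvorsen 5,932.08; Quinlan 28,177.36.
Capped: Lindqvist ($11,800), Quinlan ($23,950); balance $42,850 reallocated over remaining profit-interest units 19.
Shares after redistribution: Okafor 20,297.37 → $20,295; Andrade 13,531.58 → $13,530; Halvorsen 9,021.05 → $9,020.
Rounding difference +$5 applied to Okafor → $20,300.

Okafor: $20,300 | Lindqvist: $11,800 | Andrade: $13,530 | Halvorsen: $9,020 | Quinlan: $23,950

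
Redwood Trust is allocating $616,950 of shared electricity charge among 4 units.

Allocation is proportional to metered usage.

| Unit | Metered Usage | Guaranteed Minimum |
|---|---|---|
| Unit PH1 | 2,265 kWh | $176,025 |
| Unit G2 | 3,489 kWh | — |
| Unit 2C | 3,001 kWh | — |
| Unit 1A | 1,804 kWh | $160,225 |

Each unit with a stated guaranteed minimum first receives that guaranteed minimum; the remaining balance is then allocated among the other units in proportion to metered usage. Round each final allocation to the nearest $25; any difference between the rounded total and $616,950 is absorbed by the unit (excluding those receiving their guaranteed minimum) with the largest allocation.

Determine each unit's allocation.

Unit PH1: $176,025; Unit G2: $150,900; Unit 2C: $129,800; Unit 1A: $160,225

Guaranteed amounts: Unit PH1 $176,025; Unit 1A $160,225. Remaining pool $280,700.
Remaining pool split over remaining metered usage 6,490: Unit G2 150,903.28 → $150,900; Unit 2C 129,796.72 → $129,800.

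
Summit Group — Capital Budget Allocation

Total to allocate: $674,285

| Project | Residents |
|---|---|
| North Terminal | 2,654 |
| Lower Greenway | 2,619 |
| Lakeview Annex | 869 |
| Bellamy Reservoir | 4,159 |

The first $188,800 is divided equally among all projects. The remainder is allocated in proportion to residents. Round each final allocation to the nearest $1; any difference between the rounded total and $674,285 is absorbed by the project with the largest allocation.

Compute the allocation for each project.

North Terminal: $172,283 · Lower Greenway: $170,633 · Lakeview Annex: $88,156 · Bellamy Reservoir: $243,213

First tranche $188,800 split equally: $47,200 each.
Remainder $485,485 by residents (total 10,301): North Terminal 125,082.73 → $125,083; Lower Greenway 123,433.18 → $123,433; Lakeview Annex 40,955.87 → $40,956; Bellamy Reservoir 196,013.21 → $196,013.
Totals: North Terminal $47,200 + $125,083 = $172,283; Lower Greenway $47,200 + $123,433 = $170,633; Lakeview Annex $47,200 + $40,956 = $88,156; Bellamy Reservoir $47,200 + $196,013 = $243,213.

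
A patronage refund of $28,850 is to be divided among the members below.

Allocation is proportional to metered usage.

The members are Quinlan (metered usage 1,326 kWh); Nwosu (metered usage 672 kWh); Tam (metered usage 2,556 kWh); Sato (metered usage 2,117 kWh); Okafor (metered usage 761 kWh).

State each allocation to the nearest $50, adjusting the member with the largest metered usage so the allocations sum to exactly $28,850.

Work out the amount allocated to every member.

Combined metered usage = 7,432.
Pro-rata amounts: Quinlan 1,326/7,432 × $28,850 = 5,147.35; Nwosu 672/7,432 × $28,850 = 2,608.61; Tam 2,556/7,432 × $28,850 = 9,922.04; Sato 2,117/7,432 × $28,850 = 8,217.90; Okafor 761/7,432 × $28,850 = 2,954.10.
At nearest $50: Quinlan $5,150; Nwosu $2,600; Tam $9,900; Sato $8,200; Okafor $2,950. Sum = $28,800.
Difference $28,850 − $28,800 = +$50 applied to largest metered usage (Tam): Tam becomes $9,950.

Quinlan: $5,150 | Nwosu: $2,600 | Tam: $9,950 | Sato: $8,200 | Okafor: $2,950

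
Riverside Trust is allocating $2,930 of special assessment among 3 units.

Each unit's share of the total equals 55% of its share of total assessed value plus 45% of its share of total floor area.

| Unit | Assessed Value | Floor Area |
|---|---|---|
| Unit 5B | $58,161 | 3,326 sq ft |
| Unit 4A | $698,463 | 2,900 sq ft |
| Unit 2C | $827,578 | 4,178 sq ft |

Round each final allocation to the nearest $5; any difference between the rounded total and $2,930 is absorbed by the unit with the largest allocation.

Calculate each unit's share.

Totals — assessed value 1,584,202, floor area 10,404.
Blended shares (55% assessed value + 45% floor area): Unit 5B 0.1641; Unit 4A 0.3679; Unit 2C 0.4680.
Raw shares: Unit 5B 480.67; Unit 4A 1,078.02; Unit 2C 1,371.32.
At nearest $5: Unit 5B $480; Unit 4A $1,080; Unit 2C $1,370. Sum = $2,930.
No rounding difference to absorb.

Unit 5B: $480; Unit 4A: $1,080; Unit 2C: $1,370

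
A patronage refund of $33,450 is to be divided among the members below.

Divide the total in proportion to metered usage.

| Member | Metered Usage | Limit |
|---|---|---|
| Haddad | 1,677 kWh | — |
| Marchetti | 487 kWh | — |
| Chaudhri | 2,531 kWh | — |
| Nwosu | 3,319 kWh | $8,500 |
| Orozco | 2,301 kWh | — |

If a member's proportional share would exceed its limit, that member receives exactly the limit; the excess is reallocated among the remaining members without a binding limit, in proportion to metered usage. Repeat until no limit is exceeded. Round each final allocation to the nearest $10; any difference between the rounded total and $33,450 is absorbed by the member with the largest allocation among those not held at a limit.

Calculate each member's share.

Sum of metered usage: 10,315.
Pro-rata shares before constraints: Haddad 5,438.26; Marchetti 1,579.27; Chaudhri 8,207.65; Nwosu 10,763.02; Orozco 7,461.80.
Cap binds for Nwosu ($8,500); remaining pool $24,950 reallocated over remaining metered usage 6,996.
Remaining shares: Haddad 5,980.72 → $5,980; Marchetti 1,736.80 → $1,740; Chaudhri 9,026.37 → $9,030; Orozco 8,206.11 → $8,210.
Rounding difference −$10 applied to Chaudhri → $9,020.

Haddad: $5,980 | Marchetti: $1,740 | Chaudhri: $9,020 | Nwosu: $8,500 | Orozco: $8,210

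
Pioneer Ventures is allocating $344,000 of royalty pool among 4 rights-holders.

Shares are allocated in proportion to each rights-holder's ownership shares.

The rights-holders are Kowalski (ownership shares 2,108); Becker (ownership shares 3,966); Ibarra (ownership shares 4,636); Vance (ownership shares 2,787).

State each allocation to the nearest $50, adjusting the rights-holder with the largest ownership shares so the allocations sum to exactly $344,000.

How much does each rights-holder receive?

Kowalski: $53,750 | Becker: $101,100 | Ibarra: $118,100 | Vance: $71,050

Ownership shares total: 2,108 + 3,966 + 4,636 + 2,787 = 13,497.
Raw shares: Kowalski 53,726.90; Becker 101,082.02; Ibarra 118,158.41; Vance 71,032.67.
At nearest $50: Kowalski $53,750; Becker $101,100; Ibarra $118,150; Vance $71,050. Sum = $344,050.
Difference $344,000 − $344,050 = −$50 applied to largest ownership shares (Ibarra): Ibarra becomes $118,100.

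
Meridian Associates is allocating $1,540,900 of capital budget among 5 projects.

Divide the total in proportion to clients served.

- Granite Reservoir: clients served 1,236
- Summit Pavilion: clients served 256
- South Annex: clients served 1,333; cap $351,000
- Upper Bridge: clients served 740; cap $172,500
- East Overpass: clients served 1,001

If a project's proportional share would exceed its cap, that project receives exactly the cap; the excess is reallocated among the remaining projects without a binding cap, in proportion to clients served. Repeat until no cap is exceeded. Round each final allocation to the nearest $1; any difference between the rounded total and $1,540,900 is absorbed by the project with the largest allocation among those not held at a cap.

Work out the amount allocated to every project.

Granite Reservoir: $504,415 | Summit Pavilion: $104,474 | South Annex: $351,000 | Upper Bridge: $172,500 | East Overpass: $408,511

Clients served total: 4,566.
Pro-rata shares before constraints: Granite Reservoir 417,116.16; Summit Pavilion 86,392.99; South Annex 449,851.01; Upper Bridge 249,729.74; East Overpass 337,810.10.
Capped: South Annex ($351,000), Upper Bridge ($172,500); balance $1,017,400 reallocated over remaining clients served 2,493.
Shares after redistribution: Granite Reservoir 504,414.92 → $504,415; Summit Pavilion 104,474.29 → $104,474; East Overpass 408,510.79 → $408,511.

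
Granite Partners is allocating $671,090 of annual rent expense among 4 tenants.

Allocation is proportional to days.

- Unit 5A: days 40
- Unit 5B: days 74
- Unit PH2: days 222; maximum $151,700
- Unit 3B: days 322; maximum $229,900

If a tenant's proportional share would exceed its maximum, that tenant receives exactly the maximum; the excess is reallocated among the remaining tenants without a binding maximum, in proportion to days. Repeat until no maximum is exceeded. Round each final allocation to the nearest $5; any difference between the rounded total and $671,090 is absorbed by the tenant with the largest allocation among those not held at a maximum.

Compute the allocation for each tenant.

Total days = 658.
Pro-rata shares before constraints: Unit 5A 40,795.74; Unit 5B 75,472.13; Unit PH2 226,416.38; Unit 3B 328,405.74.
Held at cap: Unit PH2 ($151,700), Unit 3B ($229,900); remaining pool $289,490 reallocated over remaining days 114.
Remaining shares: Unit 5A 101,575.44 → $101,575; Unit 5B 187,914.56 → $187,915.

Unit 5A: $101,575; Unit 5B: $187,915; Unit PH2: $151,700; Unit 3B: $229,900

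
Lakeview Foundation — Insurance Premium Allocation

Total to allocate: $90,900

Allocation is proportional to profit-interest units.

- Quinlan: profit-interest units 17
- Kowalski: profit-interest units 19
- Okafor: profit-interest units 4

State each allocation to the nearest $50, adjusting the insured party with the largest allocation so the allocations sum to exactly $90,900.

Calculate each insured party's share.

Profit-interest units total: 40.
Raw shares: Quinlan 17/40 × $90,900 = 38,632.50; Kowalski 19/40 × $90,900 = 43,177.50; Okafor 4/40 × $90,900 = 9,090.00.
Rounded to nearest $50: Quinlan $38,650; Kowalski $43,200; Okafor $9,100. Sum = $90,950.
Difference $90,900 − $90,950 = −$50 applied to largest allocation (Kowalski): Kowalski becomes $43,150.

Quinlan: $38,650 | Kowalski: $43,150 | Okafor: $9,100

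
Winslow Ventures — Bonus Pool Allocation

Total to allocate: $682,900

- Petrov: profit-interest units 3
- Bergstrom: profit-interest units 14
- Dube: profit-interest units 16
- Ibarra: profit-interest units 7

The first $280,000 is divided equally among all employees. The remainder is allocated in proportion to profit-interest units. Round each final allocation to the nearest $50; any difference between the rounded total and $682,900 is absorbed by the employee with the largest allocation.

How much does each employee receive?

Equal tier: $280,000 ÷ 4 = $70,000 apiece.
Remainder $402,900 by profit-interest units (total 40): Petrov 30,217.50 → $30,200; Bergstrom 141,015.00 → $141,000; Dube 161,160.00 → $161,150; Ibarra 70,507.50 → $70,500.
Rounding difference +$50 on remainder applied to Dube.
Totals: Petrov $70,000 + $30,200 = $100,200; Bergstrom $70,000 + $141,000 = $211,000; Dube $70,000 + $161,200 = $231,200; Ibarra $70,000 + $70,500 = $140,500.

Petrov: $100,200 | Bergstrom: $211,000 | Dube: $231,200 | Ibarra: $140,500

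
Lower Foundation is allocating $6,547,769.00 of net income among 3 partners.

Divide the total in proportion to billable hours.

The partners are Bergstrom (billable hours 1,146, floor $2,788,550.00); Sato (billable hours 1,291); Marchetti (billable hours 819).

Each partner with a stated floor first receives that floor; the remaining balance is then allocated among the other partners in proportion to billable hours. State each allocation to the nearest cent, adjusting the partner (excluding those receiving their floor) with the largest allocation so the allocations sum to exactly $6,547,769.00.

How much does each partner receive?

Bergstrom: $2,788,550.00 | Sato: $2,300,071.91 | Marchetti: $1,459,147.09

Minimums first: Bergstrom $2,788,550.00. Balance $3,759,219.00.
Balance split over remaining billable hours 2,110: Sato 2,300,071.9095 → $2,300,071.91; Marchetti 1,459,147.0905 → $1,459,147.09.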